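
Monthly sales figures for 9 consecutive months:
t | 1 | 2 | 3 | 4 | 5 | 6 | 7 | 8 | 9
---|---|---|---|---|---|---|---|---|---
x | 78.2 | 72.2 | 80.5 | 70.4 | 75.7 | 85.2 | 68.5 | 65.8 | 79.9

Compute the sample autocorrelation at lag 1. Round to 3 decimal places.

-0.297

Mean x̄ = (78.2 + 72.2 + 80.5 + 70.4 + 75.7 + 85.2 + 68.5 + 65.8 + 79.9)/9 = 75.1556
Numerator Σ_{t=1}^{8}(x_t−x̄)(x_{t+1}−x̄) = -96.3020
Denominator Σ(x_t−x̄)² = 324.7022
r_1 = -96.3020 / 324.7022 = -0.297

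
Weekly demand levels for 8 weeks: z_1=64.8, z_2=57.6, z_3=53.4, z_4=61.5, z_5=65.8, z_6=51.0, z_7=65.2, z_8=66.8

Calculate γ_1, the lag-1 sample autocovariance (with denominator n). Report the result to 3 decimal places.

Mean z̄ = (64.8 + 57.6 + 53.4 + 61.5 + 65.8 + 51.0 + 65.2 + 66.8)/8 = 60.7625
Σ_{t=1}^{7}(z_t−z̄)(z_{t+1}−z̄) = -56.9077
γ_1 = -56.9077 / 8 = -7.113

-7.113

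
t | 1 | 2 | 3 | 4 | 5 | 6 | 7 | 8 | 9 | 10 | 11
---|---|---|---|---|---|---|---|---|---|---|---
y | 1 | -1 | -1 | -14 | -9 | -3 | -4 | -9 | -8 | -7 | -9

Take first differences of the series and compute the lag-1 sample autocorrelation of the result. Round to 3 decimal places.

-0.191

First differences Δy: -2, 0, -13, 5, 6, -1, -5, 1, 1, -2
Mean of differences = -1.0000
Numerator Σ(Δy_t−Δȳ)(Δy_{t+1}−Δȳ) = -49.0000
Denominator Σ(Δy_t−Δȳ)² = 256.0000
r_1(Δy) = -49.0000 / 256.0000 = -0.191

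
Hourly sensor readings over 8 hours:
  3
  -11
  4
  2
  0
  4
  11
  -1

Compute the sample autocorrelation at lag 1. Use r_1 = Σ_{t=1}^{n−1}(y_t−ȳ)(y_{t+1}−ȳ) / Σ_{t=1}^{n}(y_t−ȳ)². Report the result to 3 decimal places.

-0.197

Mean ȳ = (3 − 11 + 4 + 2 + 0 + 4 + 11 − 1)/8 = 1.5000
Deviations from mean: 1.5000, -12.5000, 2.5000, 0.5000, -1.5000, 2.5000, 9.5000, -2.5000
Σ(y_t−ȳ)(y_{t+1}−ȳ) = (-18.7500) + (-31.2500) + (1.2500) + (-0.7500) + (-3.7500) + (23.7500) + (-23.7500) = -53.2500
Denominator Σ(y_t−ȳ)² = 270.0000
r_1 = -53.2500 / 270.0000 = -0.197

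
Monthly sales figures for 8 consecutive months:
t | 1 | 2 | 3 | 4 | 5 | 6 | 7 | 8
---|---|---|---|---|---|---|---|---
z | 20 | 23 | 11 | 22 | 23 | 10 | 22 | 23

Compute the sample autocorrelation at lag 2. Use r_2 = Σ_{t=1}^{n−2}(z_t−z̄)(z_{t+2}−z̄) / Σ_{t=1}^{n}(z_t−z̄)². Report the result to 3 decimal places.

Mean z̄ = (20 + 23 + 11 + 22 + 23 + 10 + 22 + 23)/8 = 19.2500
Σ(z_t−z̄)(z_{t+2}−z̄) = (-6.1875) + (10.3125) + (-30.9375) + (-25.4375) + (10.3125) + (-34.6875) = -76.6250
Denominator Σ(z_t−z̄)² = 211.5000
r_2 = -76.6250 / 211.5000 = -0.362

-0.362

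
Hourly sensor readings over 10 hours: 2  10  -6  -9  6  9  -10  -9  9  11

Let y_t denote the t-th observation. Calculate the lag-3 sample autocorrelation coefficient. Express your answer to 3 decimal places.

Mean ȳ = (2 + 10 − 6 − 9 + 6 + 9 − 10 − 9 + 9 + 11)/10 = 1.3000
Numerator Σ_{t=1}^{7}(y_t−ȳ)(y_{t+3}−ȳ) = -4.8700
Denominator Σ(y_t−ȳ)² = 704.1000
r_3 = -4.8700 / 704.1000 = -0.007

-0.007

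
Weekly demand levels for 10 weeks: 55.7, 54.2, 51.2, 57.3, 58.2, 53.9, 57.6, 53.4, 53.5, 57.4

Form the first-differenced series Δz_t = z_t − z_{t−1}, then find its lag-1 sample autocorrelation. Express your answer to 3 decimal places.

-0.382

First differences Δz: -1.5, -3.0, 6.1, 0.9, -4.3, 3.7, -4.2, 0.1, 3.9
Mean of differences = 0.1889
Numerator Σ(Δz_t−Δz̄)(Δz_{t+1}−Δz̄) = -43.5635
Denominator Σ(Δz_t−Δz̄)² = 113.9889
r_1(Δz) = -43.5635 / 113.9889 = -0.382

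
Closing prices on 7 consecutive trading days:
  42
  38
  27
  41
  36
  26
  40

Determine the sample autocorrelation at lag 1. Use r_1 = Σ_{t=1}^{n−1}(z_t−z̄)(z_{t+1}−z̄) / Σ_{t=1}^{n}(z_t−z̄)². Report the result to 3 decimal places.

-0.362

Mean z̄ = (42 + 38 + 27 + 41 + 36 + 26 + 40)/7 = 35.7143
Σ(z_t−z̄)(z_{t+1}−z̄) = (14.3673) + (-19.9184) + (-46.0612) + (1.5102) + (-2.7755) + (-41.6327) = -94.5102
Denominator Σ(z_t−z̄)² = 261.4286
r_1 = -94.5102 / 261.4286 = -0.362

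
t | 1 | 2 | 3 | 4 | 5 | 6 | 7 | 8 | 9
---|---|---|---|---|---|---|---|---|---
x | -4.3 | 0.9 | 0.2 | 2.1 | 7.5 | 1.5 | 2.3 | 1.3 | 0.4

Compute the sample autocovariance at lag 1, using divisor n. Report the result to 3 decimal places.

0.895

Mean x̄ = (-4.3 + 0.9 + 0.2 + 2.1 + 7.5 + 1.5 + 2.3 + 1.3 + 0.4)/9 = 1.3222
Σ_{t=1}^{8}(x_t−x̄)(x_{t+1}−x̄) = 8.0506
γ_1 = 8.0506 / 9 = 0.895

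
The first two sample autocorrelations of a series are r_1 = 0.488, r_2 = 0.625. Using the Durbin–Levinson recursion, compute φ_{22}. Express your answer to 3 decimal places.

φ_{22} = (r_2 − r_1²) / (1 − r_1²)
r_1² = (0.488)² = 0.238144
Numerator = 0.625 − 0.2381 = 0.3869; denominator = 1 − 0.2381 = 0.7619
φ_{22} = 0.3869 / 0.7619 = 0.508

0.508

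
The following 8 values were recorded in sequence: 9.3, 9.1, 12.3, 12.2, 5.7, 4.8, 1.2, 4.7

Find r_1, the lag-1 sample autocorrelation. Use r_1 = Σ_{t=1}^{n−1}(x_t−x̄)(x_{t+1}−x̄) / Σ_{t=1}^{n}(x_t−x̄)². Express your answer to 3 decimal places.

0.589

Mean x̄ = (9.3 + 9.1 + 12.3 + 12.2 + 5.7 + 4.8 + 1.2 + 4.7)/8 = 7.4125
Deviations from mean: 1.8875, 1.6875, 4.8875, 4.7875, -1.7125, -2.6125, -6.2125, -2.7125
Σ(x_t−x̄)(x_{t+1}−x̄) = (3.1852) + (8.2477) + (23.3989) + (-8.1986) + (4.4739) + (16.2302) + (16.8514) = 64.1886
Denominator Σ(x_t−x̄)² = 108.9288
r_1 = 64.1886 / 108.9288 = 0.589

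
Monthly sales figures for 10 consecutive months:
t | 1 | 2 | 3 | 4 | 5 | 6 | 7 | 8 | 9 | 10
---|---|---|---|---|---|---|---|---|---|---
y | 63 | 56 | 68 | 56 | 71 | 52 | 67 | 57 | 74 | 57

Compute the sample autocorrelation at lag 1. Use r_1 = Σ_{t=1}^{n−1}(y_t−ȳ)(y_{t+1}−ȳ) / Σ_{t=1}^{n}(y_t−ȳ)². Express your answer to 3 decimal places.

Mean ȳ = (63 + 56 + 68 + 56 + 71 + 52 + 67 + 57 + 74 + 57)/10 = 62.1000
Numerator Σ_{t=1}^{9}(y_t−ȳ)(y_{t+1}−ȳ) = -417.5100
Denominator Σ(y_t−ȳ)² = 508.9000
r_1 = -417.5100 / 508.9000 = -0.820

-0.820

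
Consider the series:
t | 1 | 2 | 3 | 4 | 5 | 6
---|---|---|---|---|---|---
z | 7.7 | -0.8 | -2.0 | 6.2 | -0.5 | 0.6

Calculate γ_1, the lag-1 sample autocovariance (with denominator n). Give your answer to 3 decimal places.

-4.876

Mean z̄ = (7.7 − 0.8 − 2.0 + 6.2 − 0.5 + 0.6)/6 = 1.8667
Σ_{t=1}^{5}(z_t−z̄)(z_{t+1}−z̄) = -29.2578
γ_1 = -29.2578 / 6 = -4.876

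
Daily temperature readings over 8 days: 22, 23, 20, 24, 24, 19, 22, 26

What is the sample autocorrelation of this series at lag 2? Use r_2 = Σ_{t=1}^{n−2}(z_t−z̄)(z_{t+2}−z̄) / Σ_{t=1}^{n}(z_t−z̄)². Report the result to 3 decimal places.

Mean z̄ = (22 + 23 + 20 + 24 + 24 + 19 + 22 + 26)/8 = 22.5000
Numerator Σ_{t=1}^{6}(z_t−z̄)(z_{t+2}−z̄) = -20.0000
Denominator Σ(z_t−z̄)² = 36.0000
r_2 = -20.0000 / 36.0000 = -0.556

-0.556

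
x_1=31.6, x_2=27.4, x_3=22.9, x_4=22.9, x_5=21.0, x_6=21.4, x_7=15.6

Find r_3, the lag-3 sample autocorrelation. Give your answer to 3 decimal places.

Mean x̄ = (31.6 + 27.4 + 22.9 + 22.9 + 21.0 + 21.4 + 15.6)/7 = 23.2571
Deviations from mean: 8.3429, 4.1429, -0.3571, -0.3571, -2.2571, -1.8571, -7.6571
Σ(x_t−x̄)(x_{t+3}−x̄) = (-2.9796) + (-9.3510) + (0.6633) + (2.7347) = -8.9327
Denominator Σ(x_t−x̄)² = 154.1971
r_3 = -8.9327 / 154.1971 = -0.058

-0.058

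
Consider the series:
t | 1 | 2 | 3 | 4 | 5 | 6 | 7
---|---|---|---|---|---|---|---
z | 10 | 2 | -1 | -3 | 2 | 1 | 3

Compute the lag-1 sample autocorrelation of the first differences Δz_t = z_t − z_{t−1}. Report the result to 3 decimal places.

0.106

First differences Δz: -8, -3, -2, 5, -1, 2
Mean of differences = -1.1667
Numerator Σ(Δz_t−Δz̄)(Δz_{t+1}−Δz̄) = 10.4722
Denominator Σ(Δz_t−Δz̄)² = 98.8333
r_1(Δz) = 10.4722 / 98.8333 = 0.106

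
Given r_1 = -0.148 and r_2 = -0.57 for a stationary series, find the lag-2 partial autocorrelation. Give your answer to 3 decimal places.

φ_{22} = (r_2 − r_1²) / (1 − r_1²)
r_1² = (-0.148)² = 0.021904
Numerator = -0.57 − 0.0219 = -0.5919; denominator = 1 − 0.0219 = 0.9781
φ_{22} = -0.5919 / 0.9781 = -0.605

-0.605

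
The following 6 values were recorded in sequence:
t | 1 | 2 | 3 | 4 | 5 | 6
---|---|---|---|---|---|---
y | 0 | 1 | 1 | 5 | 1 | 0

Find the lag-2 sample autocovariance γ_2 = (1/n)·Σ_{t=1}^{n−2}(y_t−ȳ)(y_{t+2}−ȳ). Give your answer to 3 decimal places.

Mean ȳ = (0 + 1 + 1 + 5 + 1 + 0)/6 = 1.3333
Deviations: -1.3333, -0.3333, -0.3333, 3.6667, -0.3333, -1.3333
Σ_{t=1}^{4}(y_t−ȳ)(y_{t+2}−ȳ) = -5.5556
γ_2 = -5.5556 / 6 = -0.926

-0.926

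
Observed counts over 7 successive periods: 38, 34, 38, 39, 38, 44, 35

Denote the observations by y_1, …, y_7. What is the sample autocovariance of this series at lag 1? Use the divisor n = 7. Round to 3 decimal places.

-2.571

Mean ȳ = (38 + 34 + 38 + 39 + 38 + 44 + 35)/7 = 38.0000
Deviations: 0.0000, -4.0000, 0.0000, 1.0000, 0.0000, 6.0000, -3.0000
Σ_{t=1}^{6}(y_t−ȳ)(y_{t+1}−ȳ) = -18.0000
γ_1 = -18.0000 / 7 = -2.571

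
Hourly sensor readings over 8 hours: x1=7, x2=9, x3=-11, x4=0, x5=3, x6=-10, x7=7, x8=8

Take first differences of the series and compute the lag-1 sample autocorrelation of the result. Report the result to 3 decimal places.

-0.473

First differences Δx: 2, -20, 11, 3, -13, 17, 1
Mean of differences = 0.1429
Numerator Σ(Δx_t−Δx̄)(Δx_{t+1}−Δx̄) = -469.7347
Denominator Σ(Δx_t−Δx̄)² = 992.8571
r_1(Δx) = -469.7347 / 992.8571 = -0.473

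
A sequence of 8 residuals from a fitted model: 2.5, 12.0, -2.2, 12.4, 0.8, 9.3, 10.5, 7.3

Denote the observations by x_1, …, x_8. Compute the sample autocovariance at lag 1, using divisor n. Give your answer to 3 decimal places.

Mean x̄ = (2.5 + 12.0 − 2.2 + 12.4 + 0.8 + 9.3 + 10.5 + 7.3)/8 = 6.5750
Σ_{t=1}^{7}(x_t−x̄)(x_{t+1}−x̄) = -156.6606
γ_1 = -156.6606 / 8 = -19.583

-19.583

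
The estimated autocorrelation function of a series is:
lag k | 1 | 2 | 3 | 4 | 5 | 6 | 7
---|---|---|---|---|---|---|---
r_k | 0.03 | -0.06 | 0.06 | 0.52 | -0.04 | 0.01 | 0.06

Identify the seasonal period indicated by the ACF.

The largest autocorrelation is r_4 = 0.52; the remaining lags stay at or below 0.06.
The dominant spike at lag 4 indicates a seasonal period of 4.

4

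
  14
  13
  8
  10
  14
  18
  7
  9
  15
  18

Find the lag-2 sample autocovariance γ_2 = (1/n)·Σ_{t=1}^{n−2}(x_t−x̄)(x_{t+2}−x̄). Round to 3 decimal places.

Mean x̄ = (14 + 13 + 8 + 10 + 14 + 18 + 7 + 9 + 15 + 18)/10 = 12.6000
Σ_{t=1}^{8}(x_t−x̄)(x_{t+2}−x̄) = -88.1200
γ_2 = -88.1200 / 10 = -8.812

-8.812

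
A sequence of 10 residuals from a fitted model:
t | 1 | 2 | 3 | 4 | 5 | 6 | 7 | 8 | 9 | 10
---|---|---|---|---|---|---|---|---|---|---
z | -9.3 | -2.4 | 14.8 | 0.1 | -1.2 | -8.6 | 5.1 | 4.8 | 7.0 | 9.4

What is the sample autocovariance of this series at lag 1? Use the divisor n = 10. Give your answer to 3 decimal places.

3.601

Mean z̄ = (-9.3 − 2.4 + 14.8 + 0.1 − 1.2 − 8.6 + 5.1 + 4.8 + 7.0 + 9.4)/10 = 1.9700
Σ_{t=1}^{9}(z_t−z̄)(z_{t+1}−z̄) = 36.0071
γ_1 = 36.0071 / 10 = 3.601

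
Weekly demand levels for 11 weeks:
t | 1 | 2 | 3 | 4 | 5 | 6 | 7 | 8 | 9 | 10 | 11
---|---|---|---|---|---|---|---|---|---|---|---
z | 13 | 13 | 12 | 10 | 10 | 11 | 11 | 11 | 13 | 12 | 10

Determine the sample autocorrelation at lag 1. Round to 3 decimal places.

Mean z̄ = (13 + 13 + 12 + 10 + 10 + 11 + 11 + 11 + 13 + 12 + 10)/11 = 11.4545
Numerator Σ_{t=1}^{10}(z_t−z̄)(z_{t+1}−z̄) = 4.9752
Denominator Σ(z_t−z̄)² = 14.7273
r_1 = 4.9752 / 14.7273 = 0.338

0.338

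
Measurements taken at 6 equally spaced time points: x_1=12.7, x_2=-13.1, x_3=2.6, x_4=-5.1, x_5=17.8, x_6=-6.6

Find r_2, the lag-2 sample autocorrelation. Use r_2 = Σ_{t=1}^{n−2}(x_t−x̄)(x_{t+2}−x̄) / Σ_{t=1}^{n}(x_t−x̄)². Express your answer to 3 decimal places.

0.251

Mean x̄ = (12.7 − 13.1 + 2.6 − 5.1 + 17.8 − 6.6)/6 = 1.3833
Numerator Σ_{t=1}^{4}(x_t−x̄)(x_{t+2}−x̄) = 179.4011
Denominator Σ(x_t−x̄)² = 714.5883
r_2 = 179.4011 / 714.5883 = 0.251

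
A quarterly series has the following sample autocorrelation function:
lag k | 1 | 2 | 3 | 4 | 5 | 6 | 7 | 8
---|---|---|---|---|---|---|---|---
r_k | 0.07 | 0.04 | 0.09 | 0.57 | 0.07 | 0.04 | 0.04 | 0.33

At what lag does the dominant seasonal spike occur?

The largest autocorrelation is r_4 = 0.57, with a weaker echo at lag 8 (0.33); the remaining lags stay at or below 0.09.
The dominant spike at lag 4 indicates a seasonal period of 4.

4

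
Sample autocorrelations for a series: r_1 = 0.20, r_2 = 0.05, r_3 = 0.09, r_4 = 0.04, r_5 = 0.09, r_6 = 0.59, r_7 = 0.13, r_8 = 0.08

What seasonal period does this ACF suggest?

6

The largest autocorrelation is r_6 = 0.59; the remaining lags stay at or below 0.20. The elevated value at lag 1 (0.20), dropping to 0.05 at lag 2, reflects decaying short-term dependence rather than seasonality.
The dominant spike at lag 6 indicates a seasonal period of 6.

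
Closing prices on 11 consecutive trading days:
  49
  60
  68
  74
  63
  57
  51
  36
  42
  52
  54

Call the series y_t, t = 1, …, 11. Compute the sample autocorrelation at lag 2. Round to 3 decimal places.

Mean ȳ = (49 + 60 + 68 + 74 + 63 + 57 + 51 + 36 + 42 + 52 + 54)/11 = 55.0909
Numerator Σ_{t=1}^{9}(y_t−ȳ)(y_{t+2}−ȳ) = 210.4380
Denominator Σ(y_t−ȳ)² = 1214.9091
r_2 = 210.4380 / 1214.9091 = 0.173

0.173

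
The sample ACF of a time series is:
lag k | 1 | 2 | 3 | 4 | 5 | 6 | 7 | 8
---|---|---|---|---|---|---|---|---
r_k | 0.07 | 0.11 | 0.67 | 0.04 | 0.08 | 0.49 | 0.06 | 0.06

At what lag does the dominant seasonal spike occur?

The largest autocorrelation is r_3 = 0.67, with a weaker echo at lag 6 (0.49); the remaining lags stay at or below 0.11.
The dominant spike at lag 3 indicates a seasonal period of 3.

3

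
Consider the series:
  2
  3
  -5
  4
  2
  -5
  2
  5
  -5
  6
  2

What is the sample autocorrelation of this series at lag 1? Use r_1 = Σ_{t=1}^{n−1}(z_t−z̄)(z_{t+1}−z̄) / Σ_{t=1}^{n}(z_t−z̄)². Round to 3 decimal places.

-0.494

Mean z̄ = (2 + 3 − 5 + 4 + 2 − 5 + 2 + 5 − 5 + 6 + 2)/11 = 1.0000
Numerator Σ_{t=1}^{10}(z_t−z̄)(z_{t+1}−z̄) = -82.0000
Denominator Σ(z_t−z̄)² = 166.0000
r_1 = -82.0000 / 166.0000 = -0.494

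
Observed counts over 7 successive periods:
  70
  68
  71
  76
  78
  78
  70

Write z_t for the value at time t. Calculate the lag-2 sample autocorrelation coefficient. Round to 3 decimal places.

-0.179

Mean z̄ = (70 + 68 + 71 + 76 + 78 + 78 + 70)/7 = 73.0000
Deviations from mean: -3.0000, -5.0000, -2.0000, 3.0000, 5.0000, 5.0000, -3.0000
Σ(z_t−z̄)(z_{t+2}−z̄) = (6.0000) + (-15.0000) + (-10.0000) + (15.0000) + (-15.0000) = -19.0000
Denominator Σ(z_t−z̄)² = 106.0000
r_2 = -19.0000 / 106.0000 = -0.179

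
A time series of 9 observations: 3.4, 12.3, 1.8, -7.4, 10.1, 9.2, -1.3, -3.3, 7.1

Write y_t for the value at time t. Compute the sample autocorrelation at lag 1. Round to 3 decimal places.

-0.142

Mean ȳ = (3.4 + 12.3 + 1.8 − 7.4 + 10.1 + 9.2 − 1.3 − 3.3 + 7.1)/9 = 3.5444
Numerator Σ_{t=1}^{8}(y_t−ȳ)(y_{t+1}−ȳ) = -50.6942
Denominator Σ(y_t−ȳ)² = 357.4222
r_1 = -50.6942 / 357.4222 = -0.142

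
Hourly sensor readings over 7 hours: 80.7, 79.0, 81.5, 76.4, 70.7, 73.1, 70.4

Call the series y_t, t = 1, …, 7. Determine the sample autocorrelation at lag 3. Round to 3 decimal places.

-0.249

Mean ȳ = (80.7 + 79.0 + 81.5 + 76.4 + 70.7 + 73.1 + 70.4)/7 = 75.9714
Numerator Σ_{t=1}^{4}(y_t−ȳ)(y_{t+3}−ȳ) = -32.2010
Denominator Σ(y_t−ȳ)² = 129.3543
r_3 = -32.2010 / 129.3543 = -0.249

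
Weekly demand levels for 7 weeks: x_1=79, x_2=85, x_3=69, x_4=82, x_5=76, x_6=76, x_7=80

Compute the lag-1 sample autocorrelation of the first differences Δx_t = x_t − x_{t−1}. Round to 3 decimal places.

First differences Δx: 6, -16, 13, -6, 0, 4
Mean of differences = 0.1667
Numerator Σ(Δx_t−Δx̄)(Δx_{t+1}−Δx̄) = -380.5278
Denominator Σ(Δx_t−Δx̄)² = 512.8333
r_1(Δx) = -380.5278 / 512.8333 = -0.742

-0.742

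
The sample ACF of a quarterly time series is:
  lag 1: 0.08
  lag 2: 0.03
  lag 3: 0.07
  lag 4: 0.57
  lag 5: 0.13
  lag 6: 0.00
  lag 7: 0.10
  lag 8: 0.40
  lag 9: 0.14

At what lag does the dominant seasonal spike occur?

The largest autocorrelation is r_4 = 0.57, with a weaker echo at lag 8 (0.40); the remaining lags stay at or below 0.14.
The dominant spike at lag 4 indicates a seasonal period of 4.

4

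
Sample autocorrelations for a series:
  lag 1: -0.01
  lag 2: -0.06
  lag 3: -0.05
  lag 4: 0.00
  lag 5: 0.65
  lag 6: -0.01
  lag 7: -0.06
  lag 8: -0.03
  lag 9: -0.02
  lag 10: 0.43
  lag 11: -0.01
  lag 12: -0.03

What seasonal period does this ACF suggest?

5

The largest autocorrelation is r_5 = 0.65, with a weaker echo at lag 10 (0.43); the remaining lags stay at or below 0.00.
The dominant spike at lag 5 indicates a seasonal period of 5.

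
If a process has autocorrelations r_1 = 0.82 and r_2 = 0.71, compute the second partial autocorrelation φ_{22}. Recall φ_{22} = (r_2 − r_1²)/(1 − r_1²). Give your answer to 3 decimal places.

φ_{22} = (r_2 − r_1²) / (1 − r_1²)
r_1² = (0.82)² = 0.6724
Numerator = 0.71 − 0.6724 = 0.0376; denominator = 1 − 0.6724 = 0.3276
φ_{22} = 0.0376 / 0.3276 = 0.115

0.115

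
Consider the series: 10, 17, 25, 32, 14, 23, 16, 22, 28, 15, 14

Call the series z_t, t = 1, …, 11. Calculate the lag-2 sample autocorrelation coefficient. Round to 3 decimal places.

-0.285

Mean z̄ = (10 + 17 + 25 + 32 + 14 + 23 + 16 + 22 + 28 + 15 + 14)/11 = 19.6364
Numerator Σ_{t=1}^{9}(z_t−z̄)(z_{t+2}−z̄) = -132.9917
Denominator Σ(z_t−z̄)² = 466.5455
r_2 = -132.9917 / 466.5455 = -0.285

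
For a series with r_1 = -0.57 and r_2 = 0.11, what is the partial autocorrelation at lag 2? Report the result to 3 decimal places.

φ_{22} = (r_2 − r_1²) / (1 − r_1²)
r_1² = (-0.57)² = 0.3249
Numerator = 0.11 − 0.3249 = -0.2149; denominator = 1 − 0.3249 = 0.6751
φ_{22} = -0.2149 / 0.6751 = -0.318

-0.318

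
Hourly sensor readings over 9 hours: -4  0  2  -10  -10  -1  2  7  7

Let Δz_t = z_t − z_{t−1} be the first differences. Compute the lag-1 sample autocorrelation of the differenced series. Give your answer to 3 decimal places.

0.055

First differences Δz: 4, 2, -12, 0, 9, 3, 5, 0
Mean of differences = 1.3750
Numerator Σ(Δz_t−Δz̄)(Δz_{t+1}−Δz̄) = 14.4844
Denominator Σ(Δz_t−Δz̄)² = 263.8750
r_1(Δz) = 14.4844 / 263.8750 = 0.055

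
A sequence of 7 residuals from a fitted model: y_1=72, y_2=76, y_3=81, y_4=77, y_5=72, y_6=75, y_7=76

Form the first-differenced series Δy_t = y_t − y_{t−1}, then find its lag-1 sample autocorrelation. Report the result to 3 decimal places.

First differences Δy: 4, 5, -4, -5, 3, 1
Mean of differences = 0.6667
Numerator Σ(Δy_t−Δȳ)(Δy_{t+1}−Δȳ) = 8.2222
Denominator Σ(Δy_t−Δȳ)² = 89.3333
r_1(Δy) = 8.2222 / 89.3333 = 0.092

0.092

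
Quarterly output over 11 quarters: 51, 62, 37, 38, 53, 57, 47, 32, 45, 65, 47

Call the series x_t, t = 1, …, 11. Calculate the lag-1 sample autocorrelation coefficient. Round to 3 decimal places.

Mean x̄ = (51 + 62 + 37 + 38 + 53 + 57 + 47 + 32 + 45 + 65 + 47)/11 = 48.5455
Numerator Σ_{t=1}^{10}(x_t−x̄)(x_{t+1}−x̄) = -22.4793
Denominator Σ(x_t−x̄)² = 1084.7273
r_1 = -22.4793 / 1084.7273 = -0.021

-0.021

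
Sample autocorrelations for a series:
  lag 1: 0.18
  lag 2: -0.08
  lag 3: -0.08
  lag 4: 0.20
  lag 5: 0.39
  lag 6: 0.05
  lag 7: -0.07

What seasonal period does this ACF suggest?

The largest autocorrelation is r_5 = 0.39; the remaining lags stay at or below 0.20.
The dominant spike at lag 5 indicates a seasonal period of 5.

5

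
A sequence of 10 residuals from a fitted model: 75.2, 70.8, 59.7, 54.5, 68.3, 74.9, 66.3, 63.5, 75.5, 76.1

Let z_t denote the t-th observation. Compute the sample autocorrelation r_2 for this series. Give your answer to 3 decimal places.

Mean z̄ = (75.2 + 70.8 + 59.7 + 54.5 + 68.3 + 74.9 + 66.3 + 63.5 + 75.5 + 76.1)/10 = 68.4800
Numerator Σ_{t=1}^{8}(z_t−z̄)(z_{t+2}−z̄) = -264.4368
Denominator Σ(z_t−z̄)² = 501.2160
r_2 = -264.4368 / 501.2160 = -0.528

-0.528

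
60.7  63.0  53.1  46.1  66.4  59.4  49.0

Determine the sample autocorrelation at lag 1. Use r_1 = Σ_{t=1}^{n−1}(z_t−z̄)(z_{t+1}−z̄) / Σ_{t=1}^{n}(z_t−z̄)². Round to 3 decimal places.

-0.168

Mean z̄ = (60.7 + 63.0 + 53.1 + 46.1 + 66.4 + 59.4 + 49.0)/7 = 56.8143
Deviations from mean: 3.8857, 6.1857, -3.7143, -10.7143, 9.5857, 2.5857, -7.8143
Numerator Σ_{t=1}^{6}(z_t−z̄)(z_{t+1}−z̄) = -57.2673
Denominator Σ(z_t−z̄)² = 341.5886
r_1 = -57.2673 / 341.5886 = -0.168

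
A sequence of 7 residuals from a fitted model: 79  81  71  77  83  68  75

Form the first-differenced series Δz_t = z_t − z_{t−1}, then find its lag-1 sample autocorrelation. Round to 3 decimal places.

-0.555

First differences Δz: 2, -10, 6, 6, -15, 7
Mean of differences = -0.6667
Numerator Σ(Δz_t−Δz̄)(Δz_{t+1}−Δz̄) = -248.1111
Denominator Σ(Δz_t−Δz̄)² = 447.3333
r_1(Δz) = -248.1111 / 447.3333 = -0.555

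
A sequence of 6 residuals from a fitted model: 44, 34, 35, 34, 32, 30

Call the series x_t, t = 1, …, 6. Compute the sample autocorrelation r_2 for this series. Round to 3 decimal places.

Mean x̄ = (44 + 34 + 35 + 34 + 32 + 30)/6 = 34.8333
Deviations from mean: 9.1667, -0.8333, 0.1667, -0.8333, -2.8333, -4.8333
Numerator Σ_{t=1}^{4}(x_t−x̄)(x_{t+2}−x̄) = 5.7778
Denominator Σ(x_t−x̄)² = 116.8333
r_2 = 5.7778 / 116.8333 = 0.049

0.049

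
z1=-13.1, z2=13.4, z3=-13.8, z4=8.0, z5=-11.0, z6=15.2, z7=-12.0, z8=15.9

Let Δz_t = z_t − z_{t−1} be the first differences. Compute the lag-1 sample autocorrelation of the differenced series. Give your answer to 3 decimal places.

First differences Δz: 26.5, -27.2, 21.8, -19.0, 26.2, -27.2, 27.9
Mean of differences = 4.1429
Numerator Σ(Δz_t−Δz̄)(Δz_{t+1}−Δz̄) = -3609.2147
Denominator Σ(Δz_t−Δz̄)² = 4362.8771
r_1(Δz) = -3609.2147 / 4362.8771 = -0.827

-0.827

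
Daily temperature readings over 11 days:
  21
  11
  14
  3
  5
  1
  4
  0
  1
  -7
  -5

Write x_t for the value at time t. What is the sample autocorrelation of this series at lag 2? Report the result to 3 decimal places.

0.384

Mean x̄ = (21 + 11 + 14 + 3 + 5 + 1 + 4 + 0 + 1 − 7 − 5)/11 = 4.3636
Numerator Σ_{t=1}^{9}(x_t−x̄)(x_{t+2}−x̄) = 258.7355
Denominator Σ(x_t−x̄)² = 674.5455
r_2 = 258.7355 / 674.5455 = 0.384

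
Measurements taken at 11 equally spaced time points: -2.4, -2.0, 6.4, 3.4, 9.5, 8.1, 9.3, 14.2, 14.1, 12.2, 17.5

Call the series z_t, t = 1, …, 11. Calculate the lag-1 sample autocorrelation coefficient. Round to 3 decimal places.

Mean z̄ = (-2.4 − 2.0 + 6.4 + 3.4 + 9.5 + 8.1 + 9.3 + 14.2 + 14.1 + 12.2 + 17.5)/11 = 8.2091
Numerator Σ_{t=1}^{10}(z_t−z̄)(z_{t+1}−z̄) = 231.4272
Denominator Σ(z_t−z̄)² = 418.8891
r_1 = 231.4272 / 418.8891 = 0.552

0.552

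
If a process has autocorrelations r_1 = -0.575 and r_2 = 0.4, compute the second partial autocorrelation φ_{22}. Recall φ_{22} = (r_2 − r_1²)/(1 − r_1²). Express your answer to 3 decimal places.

φ_{22} = (r_2 − r_1²) / (1 − r_1²)
r_1² = (-0.575)² = 0.330625
Numerator = 0.4 − 0.3306 = 0.0694; denominator = 1 − 0.3306 = 0.6694
φ_{22} = 0.0694 / 0.6694 = 0.104

0.104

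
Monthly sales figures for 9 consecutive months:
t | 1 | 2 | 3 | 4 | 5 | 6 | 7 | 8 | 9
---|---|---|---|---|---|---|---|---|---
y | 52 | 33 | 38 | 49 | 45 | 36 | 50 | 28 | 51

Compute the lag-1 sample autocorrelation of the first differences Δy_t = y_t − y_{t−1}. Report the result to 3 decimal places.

-0.545

First differences Δy: -19, 5, 11, -4, -9, 14, -22, 23
Mean of differences = -0.1250
Numerator Σ(Δy_t−Δȳ)(Δy_{t+1}−Δȳ) = -988.6406
Denominator Σ(Δy_t−Δȳ)² = 1812.8750
r_1(Δy) = -988.6406 / 1812.8750 = -0.545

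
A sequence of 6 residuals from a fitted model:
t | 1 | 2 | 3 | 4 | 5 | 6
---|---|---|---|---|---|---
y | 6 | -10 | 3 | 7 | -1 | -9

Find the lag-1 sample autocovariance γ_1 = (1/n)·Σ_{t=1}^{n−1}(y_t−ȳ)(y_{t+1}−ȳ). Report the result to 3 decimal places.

-11.352

Mean ȳ = (6 − 10 + 3 + 7 − 1 − 9)/6 = -0.6667
Deviations: 6.6667, -9.3333, 3.6667, 7.6667, -0.3333, -8.3333
Σ_{t=1}^{5}(y_t−ȳ)(y_{t+1}−ȳ) = -68.1111
γ_1 = -68.1111 / 6 = -11.352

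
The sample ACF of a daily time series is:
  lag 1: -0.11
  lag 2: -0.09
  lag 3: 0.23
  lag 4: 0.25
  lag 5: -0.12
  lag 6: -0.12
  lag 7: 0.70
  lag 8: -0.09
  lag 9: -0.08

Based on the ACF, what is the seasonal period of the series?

7

The largest autocorrelation is r_7 = 0.70; the remaining lags stay at or below 0.25.
The dominant spike at lag 7 indicates a seasonal period of 7.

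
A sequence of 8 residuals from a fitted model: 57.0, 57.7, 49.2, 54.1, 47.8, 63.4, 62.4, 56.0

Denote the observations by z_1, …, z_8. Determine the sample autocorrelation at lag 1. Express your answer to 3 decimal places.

Mean z̄ = (57.0 + 57.7 + 49.2 + 54.1 + 47.8 + 63.4 + 62.4 + 56.0)/8 = 55.9500
Deviations from mean: 1.0500, 1.7500, -6.7500, -1.8500, -8.1500, 7.4500, 6.4500, 0.0500
Σ(z_t−z̄)(z_{t+1}−z̄) = (1.8375) + (-11.8125) + (12.4875) + (15.0775) + (-60.7175) + (48.0525) + (0.3225) = 5.2475
Denominator Σ(z_t−z̄)² = 216.6800
r_1 = 5.2475 / 216.6800 = 0.024

0.024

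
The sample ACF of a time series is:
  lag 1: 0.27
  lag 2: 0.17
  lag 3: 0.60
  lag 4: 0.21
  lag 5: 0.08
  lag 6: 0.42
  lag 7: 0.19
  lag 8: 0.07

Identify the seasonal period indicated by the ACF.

The largest autocorrelation is r_3 = 0.60, with a weaker echo at lag 6 (0.42); the remaining lags stay at or below 0.27. The elevated value at lag 1 (0.27), dropping to 0.17 at lag 2, reflects decaying short-term dependence rather than seasonality.
The dominant spike at lag 3 indicates a seasonal period of 3.

3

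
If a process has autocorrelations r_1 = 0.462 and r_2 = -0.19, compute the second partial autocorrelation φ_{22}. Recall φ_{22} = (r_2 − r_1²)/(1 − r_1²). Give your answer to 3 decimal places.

φ_{22} = (r_2 − r_1²) / (1 − r_1²)
r_1² = (0.462)² = 0.213444
Numerator = -0.19 − 0.2134 = -0.4034; denominator = 1 − 0.2134 = 0.7866
φ_{22} = -0.4034 / 0.7866 = -0.513

-0.513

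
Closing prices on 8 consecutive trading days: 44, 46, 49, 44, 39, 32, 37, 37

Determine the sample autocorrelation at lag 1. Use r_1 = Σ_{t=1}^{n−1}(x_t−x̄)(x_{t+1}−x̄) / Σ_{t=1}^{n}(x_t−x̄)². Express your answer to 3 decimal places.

0.638

Mean x̄ = (44 + 46 + 49 + 44 + 39 + 32 + 37 + 37)/8 = 41.0000
Numerator Σ_{t=1}^{7}(x_t−x̄)(x_{t+1}−x̄) = 143.0000
Denominator Σ(x_t−x̄)² = 224.0000
r_1 = 143.0000 / 224.0000 = 0.638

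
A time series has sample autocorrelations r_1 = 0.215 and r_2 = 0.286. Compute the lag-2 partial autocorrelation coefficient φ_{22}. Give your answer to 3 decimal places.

φ_{22} = (r_2 − r_1²) / (1 − r_1²)
r_1² = (0.215)² = 0.046225
Numerator = 0.286 − 0.0462 = 0.2398; denominator = 1 − 0.0462 = 0.9538
φ_{22} = 0.2398 / 0.9538 = 0.251

0.251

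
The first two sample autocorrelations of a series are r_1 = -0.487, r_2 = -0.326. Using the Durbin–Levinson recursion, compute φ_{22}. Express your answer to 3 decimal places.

φ_{22} = (r_2 − r_1²) / (1 − r_1²)
r_1² = (-0.487)² = 0.237169
Numerator = -0.326 − 0.2372 = -0.5632; denominator = 1 − 0.2372 = 0.7628
φ_{22} = -0.5632 / 0.7628 = -0.738

-0.738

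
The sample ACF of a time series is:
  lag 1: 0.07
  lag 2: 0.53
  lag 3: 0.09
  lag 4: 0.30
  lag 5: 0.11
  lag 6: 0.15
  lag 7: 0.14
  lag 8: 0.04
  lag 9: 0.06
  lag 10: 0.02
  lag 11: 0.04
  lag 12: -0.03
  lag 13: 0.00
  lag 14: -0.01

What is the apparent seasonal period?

2

The largest autocorrelation is r_2 = 0.53, with weaker echoes at lags 4 (0.30) and 6 (0.15); the remaining lags stay at or below 0.14.
The dominant spike at lag 2 indicates a seasonal period of 2.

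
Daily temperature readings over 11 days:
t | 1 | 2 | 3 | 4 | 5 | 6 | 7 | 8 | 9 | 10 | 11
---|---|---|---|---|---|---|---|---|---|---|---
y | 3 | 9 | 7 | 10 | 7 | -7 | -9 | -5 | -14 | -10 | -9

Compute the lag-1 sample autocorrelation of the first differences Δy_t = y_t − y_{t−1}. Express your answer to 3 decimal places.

First differences Δy: 6, -2, 3, -3, -14, -2, 4, -9, 4, 1
Mean of differences = -1.2000
Numerator Σ(Δy_t−Δȳ)(Δy_{t+1}−Δȳ) = -57.2400
Denominator Σ(Δy_t−Δȳ)² = 357.6000
r_1(Δy) = -57.2400 / 357.6000 = -0.160

-0.160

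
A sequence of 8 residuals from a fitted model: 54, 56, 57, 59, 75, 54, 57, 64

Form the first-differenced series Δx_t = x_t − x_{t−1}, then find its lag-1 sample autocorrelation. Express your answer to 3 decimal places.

First differences Δx: 2, 1, 2, 16, -21, 3, 7
Mean of differences = 1.4286
Numerator Σ(Δx_t−Δx̄)(Δx_{t+1}−Δx̄) = -345.4694
Denominator Σ(Δx_t−Δx̄)² = 749.7143
r_1(Δx) = -345.4694 / 749.7143 = -0.461

-0.461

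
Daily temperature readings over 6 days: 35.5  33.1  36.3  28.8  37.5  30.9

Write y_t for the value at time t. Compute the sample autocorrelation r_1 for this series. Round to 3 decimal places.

-0.788

Mean ȳ = (35.5 + 33.1 + 36.3 + 28.8 + 37.5 + 30.9)/6 = 33.6833
Deviations from mean: 1.8167, -0.5833, 2.6167, -4.8833, 3.8167, -2.7833
Σ(y_t−ȳ)(y_{t+1}−ȳ) = (-1.0597) + (-1.5264) + (-12.7781) + (-18.6381) + (-10.6231) = -44.6253
Denominator Σ(y_t−ȳ)² = 56.6483
r_1 = -44.6253 / 56.6483 = -0.788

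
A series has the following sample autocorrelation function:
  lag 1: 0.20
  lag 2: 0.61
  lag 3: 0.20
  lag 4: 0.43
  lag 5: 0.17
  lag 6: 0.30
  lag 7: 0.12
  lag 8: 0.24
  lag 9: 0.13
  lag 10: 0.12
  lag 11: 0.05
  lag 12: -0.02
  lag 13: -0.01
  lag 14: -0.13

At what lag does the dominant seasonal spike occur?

The largest autocorrelation is r_2 = 0.61, with weaker echoes at lags 4 (0.43), 6 (0.30) and 8 (0.24); the remaining lags stay at or below 0.20.
The dominant spike at lag 2 indicates a seasonal period of 2.

2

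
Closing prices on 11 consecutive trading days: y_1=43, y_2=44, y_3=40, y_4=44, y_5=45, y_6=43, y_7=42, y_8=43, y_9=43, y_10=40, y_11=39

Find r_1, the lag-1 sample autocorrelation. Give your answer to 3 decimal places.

Mean ȳ = (43 + 44 + 40 + 44 + 45 + 43 + 42 + 43 + 43 + 40 + 39)/11 = 42.3636
Numerator Σ_{t=1}^{10}(y_t−ȳ)(y_{t+1}−ȳ) = 5.6860
Denominator Σ(y_t−ȳ)² = 36.5455
r_1 = 5.6860 / 36.5455 = 0.156

0.156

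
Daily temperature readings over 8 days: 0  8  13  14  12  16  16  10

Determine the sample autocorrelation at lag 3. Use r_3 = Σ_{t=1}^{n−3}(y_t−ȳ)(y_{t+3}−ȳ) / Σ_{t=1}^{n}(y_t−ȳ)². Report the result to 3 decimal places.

Mean ȳ = (0 + 8 + 13 + 14 + 12 + 16 + 16 + 10)/8 = 11.1250
Σ(y_t−ȳ)(y_{t+3}−ȳ) = (-31.9844) + (-2.7344) + (9.1406) + (14.0156) + (-0.9844) = -12.5469
Denominator Σ(y_t−ȳ)² = 194.8750
r_3 = -12.5469 / 194.8750 = -0.064

-0.064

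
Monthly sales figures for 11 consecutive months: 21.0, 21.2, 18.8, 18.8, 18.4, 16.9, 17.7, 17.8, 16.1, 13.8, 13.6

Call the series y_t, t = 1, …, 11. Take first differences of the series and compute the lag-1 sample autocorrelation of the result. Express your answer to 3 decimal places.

First differences Δy: 0.2, -2.4, 0.0, -0.4, -1.5, 0.8, 0.1, -1.7, -2.3, -0.2
Mean of differences = -0.7400
Numerator Σ(Δy_t−Δȳ)(Δy_{t+1}−Δȳ) = -2.8236
Denominator Σ(Δy_t−Δȳ)² = 11.6040
r_1(Δy) = -2.8236 / 11.6040 = -0.243

-0.243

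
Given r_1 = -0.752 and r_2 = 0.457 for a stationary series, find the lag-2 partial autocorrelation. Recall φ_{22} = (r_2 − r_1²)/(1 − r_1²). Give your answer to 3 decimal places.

-0.250

φ_{22} = (r_2 − r_1²) / (1 − r_1²)
r_1² = (-0.752)² = 0.565504
Numerator = 0.457 − 0.5655 = -0.1085; denominator = 1 − 0.5655 = 0.4345
φ_{22} = -0.1085 / 0.4345 = -0.250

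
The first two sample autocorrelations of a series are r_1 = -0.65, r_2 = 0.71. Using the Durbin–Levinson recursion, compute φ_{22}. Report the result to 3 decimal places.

0.498

φ_{22} = (r_2 − r_1²) / (1 − r_1²)
r_1² = (-0.65)² = 0.4225
Numerator = 0.71 − 0.4225 = 0.2875; denominator = 1 − 0.4225 = 0.5775
φ_{22} = 0.2875 / 0.5775 = 0.498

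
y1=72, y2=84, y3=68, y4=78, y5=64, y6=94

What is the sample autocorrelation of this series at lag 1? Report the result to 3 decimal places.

-0.564

Mean ȳ = (72 + 84 + 68 + 78 + 64 + 94)/6 = 76.6667
Deviations from mean: -4.6667, 7.3333, -8.6667, 1.3333, -12.6667, 17.3333
Numerator Σ_{t=1}^{5}(y_t−ȳ)(y_{t+1}−ȳ) = -345.7778
Denominator Σ(y_t−ȳ)² = 613.3333
r_1 = -345.7778 / 613.3333 = -0.564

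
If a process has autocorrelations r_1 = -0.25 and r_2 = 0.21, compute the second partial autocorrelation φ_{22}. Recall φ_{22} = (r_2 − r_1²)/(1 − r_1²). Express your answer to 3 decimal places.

0.157

φ_{22} = (r_2 − r_1²) / (1 − r_1²)
r_1² = (-0.25)² = 0.0625
Numerator = 0.21 − 0.0625 = 0.1475; denominator = 1 − 0.0625 = 0.9375
φ_{22} = 0.1475 / 0.9375 = 0.157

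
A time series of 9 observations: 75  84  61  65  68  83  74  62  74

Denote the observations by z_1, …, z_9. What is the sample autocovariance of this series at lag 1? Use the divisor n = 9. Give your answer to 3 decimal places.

Mean z̄ = (75 + 84 + 61 + 65 + 68 + 83 + 74 + 62 + 74)/9 = 71.7778
Σ_{t=1}^{8}(z_t−z̄)(z_{t+1}−z̄) = -54.6049
γ_1 = -54.6049 / 9 = -6.067

-6.067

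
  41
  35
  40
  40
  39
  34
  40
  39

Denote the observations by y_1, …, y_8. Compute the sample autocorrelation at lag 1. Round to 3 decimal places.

-0.418

Mean ȳ = (41 + 35 + 40 + 40 + 39 + 34 + 40 + 39)/8 = 38.5000
Deviations from mean: 2.5000, -3.5000, 1.5000, 1.5000, 0.5000, -4.5000, 1.5000, 0.5000
Numerator Σ_{t=1}^{7}(y_t−ȳ)(y_{t+1}−ȳ) = -19.2500
Denominator Σ(y_t−ȳ)² = 46.0000
r_1 = -19.2500 / 46.0000 = -0.418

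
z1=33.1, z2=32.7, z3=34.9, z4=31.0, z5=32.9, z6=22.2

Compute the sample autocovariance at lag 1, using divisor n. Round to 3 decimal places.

-1.256

Mean z̄ = (33.1 + 32.7 + 34.9 + 31.0 + 32.9 + 22.2)/6 = 31.1333
Deviations: 1.9667, 1.5667, 3.7667, -0.1333, 1.7667, -8.9333
Σ_{t=1}^{5}(z_t−z̄)(z_{t+1}−z̄) = -7.5378
γ_1 = -7.5378 / 6 = -1.256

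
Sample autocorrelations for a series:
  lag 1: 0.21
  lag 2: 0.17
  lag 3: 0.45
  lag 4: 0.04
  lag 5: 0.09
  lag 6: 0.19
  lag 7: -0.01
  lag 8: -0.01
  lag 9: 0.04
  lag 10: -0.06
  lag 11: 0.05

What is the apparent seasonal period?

The largest autocorrelation is r_3 = 0.45; the remaining lags stay at or below 0.21. The elevated value at lag 1 (0.21), dropping to 0.17 at lag 2, reflects decaying short-term dependence rather than seasonality.
The dominant spike at lag 3 indicates a seasonal period of 3.

3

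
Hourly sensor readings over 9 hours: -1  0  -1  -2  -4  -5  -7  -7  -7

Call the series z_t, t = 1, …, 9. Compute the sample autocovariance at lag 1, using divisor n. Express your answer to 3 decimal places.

5.612

Mean z̄ = (-1 + 0 − 1 − 2 − 4 − 5 − 7 − 7 − 7)/9 = -3.7778
Σ_{t=1}^{8}(z_t−z̄)(z_{t+1}−z̄) = 50.5062
γ_1 = 50.5062 / 9 = 5.612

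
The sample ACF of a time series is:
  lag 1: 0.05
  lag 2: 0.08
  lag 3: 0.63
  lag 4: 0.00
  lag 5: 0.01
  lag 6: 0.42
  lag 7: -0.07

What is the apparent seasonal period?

3

The largest autocorrelation is r_3 = 0.63, with a weaker echo at lag 6 (0.42); the remaining lags stay at or below 0.08.
The dominant spike at lag 3 indicates a seasonal period of 3.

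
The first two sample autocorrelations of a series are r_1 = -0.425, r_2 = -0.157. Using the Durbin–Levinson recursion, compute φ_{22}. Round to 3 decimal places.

φ_{22} = (r_2 − r_1²) / (1 − r_1²)
r_1² = (-0.425)² = 0.180625
Numerator = -0.157 − 0.1806 = -0.3376; denominator = 1 − 0.1806 = 0.8194
φ_{22} = -0.3376 / 0.8194 = -0.412

-0.412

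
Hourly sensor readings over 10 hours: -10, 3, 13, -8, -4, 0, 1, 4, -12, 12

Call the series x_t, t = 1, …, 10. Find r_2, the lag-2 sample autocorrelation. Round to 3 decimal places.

-0.262

Mean x̄ = (-10 + 3 + 13 − 8 − 4 + 0 + 1 + 4 − 12 + 12)/10 = -0.1000
Numerator Σ_{t=1}^{8}(x_t−x̄)(x_{t+2}−x̄) = -173.4200
Denominator Σ(x_t−x̄)² = 662.9000
r_2 = -173.4200 / 662.9000 = -0.262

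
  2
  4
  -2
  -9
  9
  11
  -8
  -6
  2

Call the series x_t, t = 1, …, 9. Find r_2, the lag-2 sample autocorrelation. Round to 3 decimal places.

-0.760

Mean x̄ = (2 + 4 − 2 − 9 + 9 + 11 − 8 − 6 + 2)/9 = 0.3333
Σ(x_t−x̄)(x_{t+2}−x̄) = (-3.8889) + (-34.2222) + (-20.2222) + (-99.5556) + (-72.2222) + (-67.5556) + (-13.8889) = -311.5556
Denominator Σ(x_t−x̄)² = 410.0000
r_2 = -311.5556 / 410.0000 = -0.760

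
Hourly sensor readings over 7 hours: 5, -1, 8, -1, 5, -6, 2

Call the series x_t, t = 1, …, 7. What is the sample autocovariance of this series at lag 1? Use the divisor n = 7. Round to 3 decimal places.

Mean x̄ = (5 − 1 + 8 − 1 + 5 − 6 + 2)/7 = 1.7143
Deviations: 3.2857, -2.7143, 6.2857, -2.7143, 3.2857, -7.7143, 0.2857
Σ_{t=1}^{6}(x_t−x̄)(x_{t+1}−x̄) = -79.5102
γ_1 = -79.5102 / 7 = -11.359

-11.359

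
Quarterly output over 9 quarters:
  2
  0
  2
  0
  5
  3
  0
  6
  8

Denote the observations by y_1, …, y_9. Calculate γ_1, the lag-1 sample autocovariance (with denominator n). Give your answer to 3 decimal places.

Mean ȳ = (2 + 0 + 2 + 0 + 5 + 3 + 0 + 6 + 8)/9 = 2.8889
Σ_{t=1}^{8}(y_t−ȳ)(y_{t+1}−ȳ) = 8.4321
γ_1 = 8.4321 / 9 = 0.937

0.937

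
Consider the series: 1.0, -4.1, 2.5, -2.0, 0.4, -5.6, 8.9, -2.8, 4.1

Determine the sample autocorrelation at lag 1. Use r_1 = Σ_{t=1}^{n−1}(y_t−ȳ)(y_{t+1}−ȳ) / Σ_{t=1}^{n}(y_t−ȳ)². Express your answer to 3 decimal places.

Mean ȳ = (1.0 − 4.1 + 2.5 − 2.0 + 0.4 − 5.6 + 8.9 − 2.8 + 4.1)/9 = 0.2667
Numerator Σ_{t=1}^{8}(y_t−ȳ)(y_{t+1}−ȳ) = -107.9811
Denominator Σ(y_t−ȳ)² = 162.8000
r_1 = -107.9811 / 162.8000 = -0.663

-0.663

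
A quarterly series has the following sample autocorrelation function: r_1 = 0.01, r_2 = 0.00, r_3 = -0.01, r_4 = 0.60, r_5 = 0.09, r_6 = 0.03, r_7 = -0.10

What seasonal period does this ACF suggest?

4

The largest autocorrelation is r_4 = 0.60; the remaining lags stay at or below 0.09.
The dominant spike at lag 4 indicates a seasonal period of 4.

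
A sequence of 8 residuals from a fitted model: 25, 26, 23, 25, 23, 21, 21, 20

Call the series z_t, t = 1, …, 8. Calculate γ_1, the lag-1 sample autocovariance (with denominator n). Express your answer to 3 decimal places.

2.000

Mean z̄ = (25 + 26 + 23 + 25 + 23 + 21 + 21 + 20)/8 = 23.0000
Deviations: 2.0000, 3.0000, 0.0000, 2.0000, 0.0000, -2.0000, -2.0000, -3.0000
Σ_{t=1}^{7}(z_t−z̄)(z_{t+1}−z̄) = 16.0000
γ_1 = 16.0000 / 8 = 2.000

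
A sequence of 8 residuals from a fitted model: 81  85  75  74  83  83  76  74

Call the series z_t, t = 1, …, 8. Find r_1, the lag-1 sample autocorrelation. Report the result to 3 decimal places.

0.049

Mean z̄ = (81 + 85 + 75 + 74 + 83 + 83 + 76 + 74)/8 = 78.8750
Deviations from mean: 2.1250, 6.1250, -3.8750, -4.8750, 4.1250, 4.1250, -2.8750, -4.8750
Σ(z_t−z̄)(z_{t+1}−z̄) = (13.0156) + (-23.7344) + (18.8906) + (-20.1094) + (17.0156) + (-11.8594) + (14.0156) = 7.2344
Denominator Σ(z_t−z̄)² = 146.8750
r_1 = 7.2344 / 146.8750 = 0.049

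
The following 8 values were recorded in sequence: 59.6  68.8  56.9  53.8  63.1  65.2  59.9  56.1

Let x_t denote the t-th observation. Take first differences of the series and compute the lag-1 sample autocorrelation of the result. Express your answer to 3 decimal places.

First differences Δx: 9.2, -11.9, -3.1, 9.3, 2.1, -5.3, -3.8
Mean of differences = -0.5000
Numerator Σ(Δx_t−Δx̄)(Δx_{t+1}−Δx̄) = -77.5800
Denominator Σ(Δx_t−Δx̄)² = 367.5400
r_1(Δx) = -77.5800 / 367.5400 = -0.211

-0.211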